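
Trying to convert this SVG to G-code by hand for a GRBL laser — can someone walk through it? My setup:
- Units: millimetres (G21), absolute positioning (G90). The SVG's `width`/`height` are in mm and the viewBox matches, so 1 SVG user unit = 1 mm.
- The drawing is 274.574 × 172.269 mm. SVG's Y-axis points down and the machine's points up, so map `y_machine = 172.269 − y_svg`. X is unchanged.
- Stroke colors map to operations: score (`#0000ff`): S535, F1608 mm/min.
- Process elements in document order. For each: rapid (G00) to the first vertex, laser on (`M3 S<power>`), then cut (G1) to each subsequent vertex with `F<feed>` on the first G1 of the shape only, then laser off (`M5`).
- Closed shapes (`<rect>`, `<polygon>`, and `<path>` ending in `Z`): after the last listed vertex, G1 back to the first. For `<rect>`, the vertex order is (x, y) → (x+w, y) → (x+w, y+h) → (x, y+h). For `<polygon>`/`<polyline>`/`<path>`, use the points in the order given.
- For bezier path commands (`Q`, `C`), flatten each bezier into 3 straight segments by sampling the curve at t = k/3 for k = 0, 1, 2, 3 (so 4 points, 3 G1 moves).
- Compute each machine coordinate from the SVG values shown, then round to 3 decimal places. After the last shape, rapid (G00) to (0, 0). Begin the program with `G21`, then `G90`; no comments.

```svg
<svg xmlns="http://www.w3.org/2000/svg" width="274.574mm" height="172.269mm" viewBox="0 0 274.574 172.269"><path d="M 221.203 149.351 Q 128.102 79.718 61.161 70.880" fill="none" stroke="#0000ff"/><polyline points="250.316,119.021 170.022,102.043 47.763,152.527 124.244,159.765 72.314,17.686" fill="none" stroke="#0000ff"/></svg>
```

G21
G90
G00 X221.203 Y22.918
M3 S535
G1 X162.042 Y62.585 F1608
G1 X108.695 Y88.742
G1 X61.161 Y101.389
M5
G00 X250.316 Y53.248
M3 S535
G1 X170.022 Y70.226 F1608
G1 X47.763 Y19.742
G1 X124.244 Y12.504
G1 X72.314 Y154.583
M5
G00 X0.000 Y0.000

Since the viewBox matches the mm dimensions, user units are millimetres directly. The only transform is the Y-flip y_m = 172.269 − y_svg.

Shape 1 is a quadratic bezier drawn with `<path>`. Its stroke #0000ff means score at S535, F1608. After flipping Y the toolpath is (221.203,22.918) → (162.042,62.585) → (108.695,88.742) → (61.161,101.389).

Shape 2 is a open polyline drawn with `<polyline>`. Its stroke #0000ff means score at S535, F1608. After flipping Y the toolpath is (250.316,53.248) → (170.022,70.226) → (47.763,19.742) → (124.244,12.504) → (72.314,154.583).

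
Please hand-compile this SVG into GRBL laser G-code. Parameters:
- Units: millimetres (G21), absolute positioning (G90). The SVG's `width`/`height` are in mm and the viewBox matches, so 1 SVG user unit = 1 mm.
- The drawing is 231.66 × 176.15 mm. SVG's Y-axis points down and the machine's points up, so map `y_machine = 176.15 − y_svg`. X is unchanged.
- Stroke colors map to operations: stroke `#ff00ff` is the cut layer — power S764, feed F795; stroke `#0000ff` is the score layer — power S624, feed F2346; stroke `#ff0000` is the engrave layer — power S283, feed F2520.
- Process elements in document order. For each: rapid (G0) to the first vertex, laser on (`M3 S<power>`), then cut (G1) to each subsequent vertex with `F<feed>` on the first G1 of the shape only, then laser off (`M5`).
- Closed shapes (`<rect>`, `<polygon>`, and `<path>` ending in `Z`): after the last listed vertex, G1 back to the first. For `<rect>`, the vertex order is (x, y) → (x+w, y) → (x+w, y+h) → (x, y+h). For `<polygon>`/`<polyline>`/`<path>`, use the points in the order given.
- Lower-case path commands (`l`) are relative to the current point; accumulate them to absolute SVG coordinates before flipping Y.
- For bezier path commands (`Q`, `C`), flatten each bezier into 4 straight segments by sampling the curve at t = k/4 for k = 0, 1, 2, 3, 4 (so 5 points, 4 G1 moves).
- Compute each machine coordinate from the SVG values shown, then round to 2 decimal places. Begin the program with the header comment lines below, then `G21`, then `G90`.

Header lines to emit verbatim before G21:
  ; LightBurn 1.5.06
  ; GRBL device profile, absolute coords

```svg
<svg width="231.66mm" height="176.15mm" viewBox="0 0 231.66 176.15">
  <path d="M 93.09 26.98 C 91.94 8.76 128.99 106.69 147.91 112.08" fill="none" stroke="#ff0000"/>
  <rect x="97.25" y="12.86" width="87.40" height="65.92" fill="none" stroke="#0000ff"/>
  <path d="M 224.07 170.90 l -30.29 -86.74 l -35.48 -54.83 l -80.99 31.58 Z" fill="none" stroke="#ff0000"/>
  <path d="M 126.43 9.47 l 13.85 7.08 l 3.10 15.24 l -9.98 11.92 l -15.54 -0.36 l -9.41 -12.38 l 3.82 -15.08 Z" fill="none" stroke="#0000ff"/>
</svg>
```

; LightBurn 1.5.06
; GRBL device profile, absolute coords
G21
G90
G0 X93.09 Y149.17
M3 S283
G1 X98.51 Y144.32 F2520
G1 X112.97 Y115.47
G1 X131.20 Y82.20
G1 X147.91 Y64.07
M5
G0 X97.25 Y163.29
M3 S624
G1 X184.65 Y163.29 F2346
G1 X184.65 Y97.37
G1 X97.25 Y97.37
G1 X97.25 Y163.29
M5
G0 X224.07 Y5.25
M3 S283
G1 X193.78 Y91.99 F2520
G1 X158.30 Y146.82
G1 X77.31 Y115.24
G1 X224.07 Y5.25
M5
G0 X126.43 Y166.68
M3 S624
G1 X140.28 Y159.60 F2346
G1 X143.38 Y144.36
G1 X133.40 Y132.44
G1 X117.86 Y132.80
G1 X108.45 Y145.18
G1 X112.27 Y160.26
G1 X126.43 Y166.68
M5

Since the viewBox matches the mm dimensions, user units are millimetres directly. The only transform is the Y-flip y_m = 176.15 − y_svg.

Shape 1 is a cubic bezier drawn with `<path>`. Its stroke #ff0000 means engrave at S283, F2520. After flipping Y the toolpath is (93.09,149.17) → (98.51,144.32) → (112.97,115.47) → (131.20,82.20) → (147.91,64.07).

Shape 2 is a rectangle drawn with `<rect>`. Its stroke #0000ff means score at S624, F2346. After flipping Y the toolpath is (97.25,163.29) → (184.65,163.29) → (184.65,97.37) → (97.25,97.37) → (97.25,163.29), returning to the start.

Shape 3 is a closed polygon drawn with `<path>`. Its stroke #ff0000 means engrave at S283, F2520. After flipping Y the toolpath is (224.07,5.25) → (193.78,91.99) → (158.30,146.82) → (77.31,115.24) → (224.07,5.25), returning to the start.

Shape 4 is a regular polygon drawn with `<path>`. Its stroke #0000ff means score at S624, F2346. After flipping Y the toolpath is (126.43,166.68) → (140.28,159.60) → (143.38,144.36) → (133.40,132.44) → (117.86,132.80) → (108.45,145.18) → (112.27,160.26) → (126.43,166.68), returning to the start.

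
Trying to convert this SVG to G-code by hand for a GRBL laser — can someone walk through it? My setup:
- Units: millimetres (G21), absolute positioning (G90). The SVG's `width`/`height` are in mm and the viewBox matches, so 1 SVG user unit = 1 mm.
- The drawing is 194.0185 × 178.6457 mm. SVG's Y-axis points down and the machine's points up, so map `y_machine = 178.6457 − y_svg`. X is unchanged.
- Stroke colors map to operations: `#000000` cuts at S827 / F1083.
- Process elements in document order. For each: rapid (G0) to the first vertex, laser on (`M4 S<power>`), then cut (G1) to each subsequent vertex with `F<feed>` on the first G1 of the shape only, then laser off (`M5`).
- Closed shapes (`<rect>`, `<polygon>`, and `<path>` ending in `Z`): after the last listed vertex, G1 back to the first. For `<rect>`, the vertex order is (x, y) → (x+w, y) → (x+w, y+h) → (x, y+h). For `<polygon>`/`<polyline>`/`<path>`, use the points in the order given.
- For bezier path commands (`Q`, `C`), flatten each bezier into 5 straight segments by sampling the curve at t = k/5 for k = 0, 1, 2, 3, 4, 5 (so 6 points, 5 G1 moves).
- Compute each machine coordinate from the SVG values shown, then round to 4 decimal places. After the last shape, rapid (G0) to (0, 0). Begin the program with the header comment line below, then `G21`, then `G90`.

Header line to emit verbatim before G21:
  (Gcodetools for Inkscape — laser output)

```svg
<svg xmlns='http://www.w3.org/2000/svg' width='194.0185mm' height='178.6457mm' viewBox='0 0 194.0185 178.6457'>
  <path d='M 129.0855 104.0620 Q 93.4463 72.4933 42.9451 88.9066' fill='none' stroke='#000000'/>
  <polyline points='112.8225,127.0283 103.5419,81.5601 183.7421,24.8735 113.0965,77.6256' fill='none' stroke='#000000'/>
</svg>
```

(Gcodetools for Inkscape — laser output)
G21
G90
G0 X129.0855 Y74.5837
M4 S827
G1 X114.2353 Y85.2919 F1083
G1 X98.1962 Y92.1615
G1 X80.9681 Y95.1926
G1 X62.5511 Y94.3851
G1 X42.9451 Y89.7391
M5
G0 X112.8225 Y51.6174
M4 S827
G1 X103.5419 Y97.0856 F1083
G1 X183.7421 Y153.7722
G1 X113.0965 Y101.0201
M5
G0 X0.0000 Y0.0000

1 u = 1 mm; y_m = 178.6457 − y.

[1] `<path>` quadratic bezier, #000000→cut S827 F1083: (129.0855,74.5837) → (114.2353,85.2919) → (98.1962,92.1615) → (80.9681,95.1926) → (62.5511,94.3851) → (42.9451,89.7391)

[2] `<polyline>` open polyline, #000000→cut S827 F1083: (112.8225,51.6174) → (103.5419,97.0856) → (183.7421,153.7722) → (113.0965,101.0201)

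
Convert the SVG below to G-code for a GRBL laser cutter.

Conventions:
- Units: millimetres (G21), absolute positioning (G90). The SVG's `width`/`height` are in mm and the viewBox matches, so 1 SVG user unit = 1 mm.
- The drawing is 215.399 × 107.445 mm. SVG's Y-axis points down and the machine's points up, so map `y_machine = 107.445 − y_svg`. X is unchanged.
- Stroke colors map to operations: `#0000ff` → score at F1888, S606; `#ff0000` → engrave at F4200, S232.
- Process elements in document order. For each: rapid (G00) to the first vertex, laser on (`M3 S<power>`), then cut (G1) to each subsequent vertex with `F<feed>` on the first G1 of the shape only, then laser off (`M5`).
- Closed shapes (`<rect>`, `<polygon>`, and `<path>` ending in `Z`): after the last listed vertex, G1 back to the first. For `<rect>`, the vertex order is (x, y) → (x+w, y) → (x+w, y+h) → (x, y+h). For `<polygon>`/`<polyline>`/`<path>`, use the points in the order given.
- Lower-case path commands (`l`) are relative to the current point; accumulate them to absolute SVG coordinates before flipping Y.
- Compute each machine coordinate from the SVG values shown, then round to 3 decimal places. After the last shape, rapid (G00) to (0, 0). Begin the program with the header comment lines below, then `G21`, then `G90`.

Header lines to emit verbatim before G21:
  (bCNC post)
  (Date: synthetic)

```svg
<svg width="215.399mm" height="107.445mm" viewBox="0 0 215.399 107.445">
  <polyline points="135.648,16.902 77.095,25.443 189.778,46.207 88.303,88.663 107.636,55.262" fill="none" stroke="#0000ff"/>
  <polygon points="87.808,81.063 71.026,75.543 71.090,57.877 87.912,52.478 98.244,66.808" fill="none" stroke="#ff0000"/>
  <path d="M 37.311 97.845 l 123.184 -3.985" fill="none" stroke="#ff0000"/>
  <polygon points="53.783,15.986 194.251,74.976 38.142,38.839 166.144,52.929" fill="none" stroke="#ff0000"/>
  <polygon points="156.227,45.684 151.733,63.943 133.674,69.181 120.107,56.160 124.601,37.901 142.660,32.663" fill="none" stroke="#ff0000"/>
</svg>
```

(bCNC post)
(Date: synthetic)
G21
G90
G00 X135.648 Y90.543
M3 S606
G1 X77.095 Y82.002 F1888
G1 X189.778 Y61.238
G1 X88.303 Y18.782
G1 X107.636 Y52.183
M5
G00 X87.808 Y26.382
M3 S232
G1 X71.026 Y31.902 F4200
G1 X71.090 Y49.568
G1 X87.912 Y54.967
G1 X98.244 Y40.637
G1 X87.808 Y26.382
M5
G00 X37.311 Y9.600
M3 S232
G1 X160.495 Y13.585 F4200
M5
G00 X53.783 Y91.459
M3 S232
G1 X194.251 Y32.469 F4200
G1 X38.142 Y68.606
G1 X166.144 Y54.516
G1 X53.783 Y91.459
M5
G00 X156.227 Y61.761
M3 S232
G1 X151.733 Y43.502 F4200
G1 X133.674 Y38.264
G1 X120.107 Y51.285
G1 X124.601 Y69.544
G1 X142.660 Y74.782
G1 X156.227 Y61.761
M5
G00 X0.000 Y0.000

viewBox `0 0 215.399 107.445` with mm width/height → 1 unit = 1 mm. Flip: y_m = 107.445 − y_svg.

**Shape 1** — `<polyline>` open polyline, stroke `#0000ff` → score (S606, F1888). Machine vertices: (135.648,90.543) → (77.095,82.002) → (189.778,61.238) → (88.303,18.782) → (107.636,52.183). Open path.

**Shape 2** — `<polygon>` regular polygon, stroke `#ff0000` → engrave (S232, F4200). Machine vertices: (87.808,26.382) → (71.026,31.902) → (71.090,49.568) → (87.912,54.967) → (98.244,40.637) → (87.808,26.382). Closed: final G1 returns to the first vertex.

**Shape 3** — `<path>` line segment, stroke `#ff0000` → engrave (S232, F4200). Machine vertices: (37.311,9.600) → (160.495,13.585). Open path.

**Shape 4** — `<polygon>` closed polygon, stroke `#ff0000` → engrave (S232, F4200). Machine vertices: (53.783,91.459) → (194.251,32.469) → (38.142,68.606) → (166.144,54.516) → (53.783,91.459). Closed: final G1 returns to the first vertex.

**Shape 5** — `<polygon>` regular polygon, stroke `#ff0000` → engrave (S232, F4200). Machine vertices: (156.227,61.761) → (151.733,43.502) → (133.674,38.264) → (120.107,51.285) → (124.601,69.544) → (142.660,74.782) → (156.227,61.761). Closed: final G1 returns to the first vertex.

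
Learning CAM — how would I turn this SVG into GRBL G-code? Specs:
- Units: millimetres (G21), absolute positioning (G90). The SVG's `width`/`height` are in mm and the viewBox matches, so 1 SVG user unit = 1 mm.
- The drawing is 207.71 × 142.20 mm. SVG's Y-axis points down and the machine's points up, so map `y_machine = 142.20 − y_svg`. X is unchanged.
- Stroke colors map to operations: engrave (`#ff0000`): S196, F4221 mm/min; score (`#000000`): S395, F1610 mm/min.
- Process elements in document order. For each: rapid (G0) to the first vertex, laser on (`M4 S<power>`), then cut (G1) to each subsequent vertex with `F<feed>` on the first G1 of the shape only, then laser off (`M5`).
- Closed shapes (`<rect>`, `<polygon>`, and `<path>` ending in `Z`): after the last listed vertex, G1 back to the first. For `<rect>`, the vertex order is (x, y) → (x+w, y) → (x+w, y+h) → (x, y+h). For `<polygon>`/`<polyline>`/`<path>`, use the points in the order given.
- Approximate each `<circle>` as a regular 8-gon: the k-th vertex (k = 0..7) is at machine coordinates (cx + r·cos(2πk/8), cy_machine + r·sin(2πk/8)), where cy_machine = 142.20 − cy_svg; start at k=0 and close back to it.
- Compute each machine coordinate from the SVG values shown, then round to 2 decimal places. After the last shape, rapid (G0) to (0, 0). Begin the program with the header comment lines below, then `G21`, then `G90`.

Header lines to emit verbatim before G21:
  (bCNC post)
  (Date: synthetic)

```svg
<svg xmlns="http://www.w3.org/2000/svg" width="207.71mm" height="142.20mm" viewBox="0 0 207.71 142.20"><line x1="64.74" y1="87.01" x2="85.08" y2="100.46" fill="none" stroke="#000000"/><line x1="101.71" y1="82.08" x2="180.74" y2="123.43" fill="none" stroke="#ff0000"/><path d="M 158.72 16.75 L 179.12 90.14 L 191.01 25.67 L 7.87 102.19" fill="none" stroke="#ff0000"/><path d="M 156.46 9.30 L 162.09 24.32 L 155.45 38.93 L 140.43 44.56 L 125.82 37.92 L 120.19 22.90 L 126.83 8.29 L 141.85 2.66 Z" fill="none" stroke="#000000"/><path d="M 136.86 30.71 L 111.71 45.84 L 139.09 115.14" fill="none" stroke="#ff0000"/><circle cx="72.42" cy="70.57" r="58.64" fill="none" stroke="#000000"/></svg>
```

viewBox `0 0 207.71 142.20` with mm width/height → 1 unit = 1 mm. Flip: y_m = 142.20 − y_svg.

**Shape 1** — `<line>` line segment, stroke `#000000` → score (S395, F1610). Machine vertices: (64.74,55.19) → (85.08,41.74). Open path.

**Shape 2** — `<line>` line segment, stroke `#ff0000` → engrave (S196, F4221). Machine vertices: (101.71,60.12) → (180.74,18.77). Open path.

**Shape 3** — `<path>` open polyline, stroke `#ff0000` → engrave (S196, F4221). Machine vertices: (158.72,125.45) → (179.12,52.06) → (191.01,116.53) → (7.87,40.01). Open path.

**Shape 4** — `<path>` regular polygon, stroke `#000000` → score (S395, F1610). Machine vertices: (156.46,132.90) → (162.09,117.88) → (155.45,103.27) → (140.43,97.64) → (125.82,104.28) → (120.19,119.30) → (126.83,133.91) → (141.85,139.54) → (156.46,132.90). Closed: final G1 returns to the first vertex.

**Shape 5** — `<path>` open polyline, stroke `#ff0000` → engrave (S196, F4221). Machine vertices: (136.86,111.49) → (111.71,96.36) → (139.09,27.06). Open path.

**Shape 6** — `<circle>` circle, stroke `#000000` → score (S395, F1610). Machine vertices: (131.06,71.63) → (113.88,113.09) → (72.42,130.27) → (30.96,113.09) → (13.78,71.63) → (30.96,30.17) → (72.42,12.99) → (113.88,30.17) → (131.06,71.63). Closed: final G1 returns to the first vertex.

(bCNC post)
(Date: synthetic)
G21
G90
G0 X64.74 Y55.19
M4 S395
G1 X85.08 Y41.74 F1610
M5
G0 X101.71 Y60.12
M4 S196
G1 X180.74 Y18.77 F4221
M5
G0 X158.72 Y125.45
M4 S196
G1 X179.12 Y52.06 F4221
G1 X191.01 Y116.53
G1 X7.87 Y40.01
M5
G0 X156.46 Y132.90
M4 S395
G1 X162.09 Y117.88 F1610
G1 X155.45 Y103.27
G1 X140.43 Y97.64
G1 X125.82 Y104.28
G1 X120.19 Y119.30
G1 X126.83 Y133.91
G1 X141.85 Y139.54
G1 X156.46 Y132.90
M5
G0 X136.86 Y111.49
M4 S196
G1 X111.71 Y96.36 F4221
G1 X139.09 Y27.06
M5
G0 X131.06 Y71.63
M4 S395
G1 X113.88 Y113.09 F1610
G1 X72.42 Y130.27
G1 X30.96 Y113.09
G1 X13.78 Y71.63
G1 X30.96 Y30.17
G1 X72.42 Y12.99
G1 X113.88 Y30.17
G1 X131.06 Y71.63
M5
G0 X0.00 Y0.00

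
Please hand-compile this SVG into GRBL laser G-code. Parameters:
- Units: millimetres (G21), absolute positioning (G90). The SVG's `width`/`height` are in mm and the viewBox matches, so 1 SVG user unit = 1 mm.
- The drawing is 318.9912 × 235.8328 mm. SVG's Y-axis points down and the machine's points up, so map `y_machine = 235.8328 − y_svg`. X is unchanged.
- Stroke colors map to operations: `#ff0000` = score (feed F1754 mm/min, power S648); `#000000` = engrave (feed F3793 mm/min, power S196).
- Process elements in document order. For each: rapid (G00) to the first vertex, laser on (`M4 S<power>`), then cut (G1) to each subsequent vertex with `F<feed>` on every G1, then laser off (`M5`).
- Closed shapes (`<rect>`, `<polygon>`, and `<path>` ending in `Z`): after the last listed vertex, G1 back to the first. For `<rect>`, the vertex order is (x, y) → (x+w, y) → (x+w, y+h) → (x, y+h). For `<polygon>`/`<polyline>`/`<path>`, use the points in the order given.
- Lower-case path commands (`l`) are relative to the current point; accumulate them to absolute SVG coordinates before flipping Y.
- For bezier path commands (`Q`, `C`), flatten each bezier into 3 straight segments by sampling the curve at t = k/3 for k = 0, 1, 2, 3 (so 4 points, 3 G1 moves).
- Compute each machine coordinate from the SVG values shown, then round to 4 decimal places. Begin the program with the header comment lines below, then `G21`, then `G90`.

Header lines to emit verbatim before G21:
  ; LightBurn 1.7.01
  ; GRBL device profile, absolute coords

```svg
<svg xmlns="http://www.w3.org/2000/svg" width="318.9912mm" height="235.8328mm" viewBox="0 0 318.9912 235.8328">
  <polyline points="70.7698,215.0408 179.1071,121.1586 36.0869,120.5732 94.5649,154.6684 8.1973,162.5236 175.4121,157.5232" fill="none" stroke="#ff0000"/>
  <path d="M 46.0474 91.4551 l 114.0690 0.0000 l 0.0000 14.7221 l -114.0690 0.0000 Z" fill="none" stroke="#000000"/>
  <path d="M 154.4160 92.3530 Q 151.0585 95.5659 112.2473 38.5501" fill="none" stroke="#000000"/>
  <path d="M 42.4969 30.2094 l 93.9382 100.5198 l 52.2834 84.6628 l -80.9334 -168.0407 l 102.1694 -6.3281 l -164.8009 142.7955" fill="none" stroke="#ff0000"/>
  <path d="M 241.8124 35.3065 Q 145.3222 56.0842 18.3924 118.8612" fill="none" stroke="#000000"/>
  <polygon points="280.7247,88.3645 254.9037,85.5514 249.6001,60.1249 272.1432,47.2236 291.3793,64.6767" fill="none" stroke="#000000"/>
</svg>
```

; LightBurn 1.7.01
; GRBL device profile, absolute coords
G21
G90
G00 X70.7698 Y20.7920
M4 S648
G1 X179.1071 Y114.6742 F1754
G1 X36.0869 Y115.2596 F1754
G1 X94.5649 Y81.1644 F1754
G1 X8.1973 Y73.3092 F1754
G1 X175.4121 Y78.3096 F1754
M5
G00 X46.0474 Y144.3777
M4 S196
G1 X160.1164 Y144.3777 F3793
G1 X160.1164 Y129.6556 F3793
G1 X46.0474 Y129.6556 F3793
G1 X46.0474 Y144.3777 F3793
M5
G00 X154.4160 Y143.4798
M4 S196
G1 X148.2384 Y148.0299 F3793
G1 X134.1821 Y165.9642 F3793
G1 X112.2473 Y197.2827 F3793
M5
G00 X42.4969 Y205.6234
M4 S648
G1 X136.4351 Y105.1036 F1754
G1 X188.7185 Y20.4408 F1754
G1 X107.7851 Y188.4815 F1754
G1 X209.9545 Y194.8096 F1754
G1 X45.1536 Y52.0141 F1754
M5
G00 X241.8124 Y200.5263
M4 S196
G1 X174.1034 Y182.0079 F3793
G1 X99.6301 Y154.1563 F3793
G1 X18.3924 Y116.9716 F3793
M5
G00 X280.7247 Y147.4683
M4 S196
G1 X254.9037 Y150.2814 F3793
G1 X249.6001 Y175.7079 F3793
G1 X272.1432 Y188.6092 F3793
G1 X291.3793 Y171.1561 F3793
G1 X280.7247 Y147.4683 F3793
M5

Since the viewBox matches the mm dimensions, user units are millimetres directly. The only transform is the Y-flip y_m = 235.8328 − y_svg.

Shape 1 is a open polyline drawn with `<polyline>`. Its stroke #ff0000 means score at S648, F1754. After flipping Y the toolpath is (70.7698,20.7920) → (179.1071,114.6742) → (36.0869,115.2596) → (94.5649,81.1644) → (8.1973,73.3092) → (175.4121,78.3096).

Shape 2 is a rectangle drawn with `<path>`. Its stroke #000000 means engrave at S196, F3793. After flipping Y the toolpath is (46.0474,144.3777) → (160.1164,144.3777) → (160.1164,129.6556) → (46.0474,129.6556) → (46.0474,144.3777), returning to the start.

Shape 3 is a quadratic bezier drawn with `<path>`. Its stroke #000000 means engrave at S196, F3793. After flipping Y the toolpath is (154.4160,143.4798) → (148.2384,148.0299) → (134.1821,165.9642) → (112.2473,197.2827).

Shape 4 is a open polyline drawn with `<path>`. Its stroke #ff0000 means score at S648, F1754. After flipping Y the toolpath is (42.4969,205.6234) → (136.4351,105.1036) → (188.7185,20.4408) → (107.7851,188.4815) → (209.9545,194.8096) → (45.1536,52.0141).

Shape 5 is a quadratic bezier drawn with `<path>`. Its stroke #000000 means engrave at S196, F3793. After flipping Y the toolpath is (241.8124,200.5263) → (174.1034,182.0079) → (99.6301,154.1563) → (18.3924,116.9716).

Shape 6 is a regular polygon drawn with `<polygon>`. Its stroke #000000 means engrave at S196, F3793. After flipping Y the toolpath is (280.7247,147.4683) → (254.9037,150.2814) → (249.6001,175.7079) → (272.1432,188.6092) → (291.3793,171.1561) → (280.7247,147.4683), returning to the start.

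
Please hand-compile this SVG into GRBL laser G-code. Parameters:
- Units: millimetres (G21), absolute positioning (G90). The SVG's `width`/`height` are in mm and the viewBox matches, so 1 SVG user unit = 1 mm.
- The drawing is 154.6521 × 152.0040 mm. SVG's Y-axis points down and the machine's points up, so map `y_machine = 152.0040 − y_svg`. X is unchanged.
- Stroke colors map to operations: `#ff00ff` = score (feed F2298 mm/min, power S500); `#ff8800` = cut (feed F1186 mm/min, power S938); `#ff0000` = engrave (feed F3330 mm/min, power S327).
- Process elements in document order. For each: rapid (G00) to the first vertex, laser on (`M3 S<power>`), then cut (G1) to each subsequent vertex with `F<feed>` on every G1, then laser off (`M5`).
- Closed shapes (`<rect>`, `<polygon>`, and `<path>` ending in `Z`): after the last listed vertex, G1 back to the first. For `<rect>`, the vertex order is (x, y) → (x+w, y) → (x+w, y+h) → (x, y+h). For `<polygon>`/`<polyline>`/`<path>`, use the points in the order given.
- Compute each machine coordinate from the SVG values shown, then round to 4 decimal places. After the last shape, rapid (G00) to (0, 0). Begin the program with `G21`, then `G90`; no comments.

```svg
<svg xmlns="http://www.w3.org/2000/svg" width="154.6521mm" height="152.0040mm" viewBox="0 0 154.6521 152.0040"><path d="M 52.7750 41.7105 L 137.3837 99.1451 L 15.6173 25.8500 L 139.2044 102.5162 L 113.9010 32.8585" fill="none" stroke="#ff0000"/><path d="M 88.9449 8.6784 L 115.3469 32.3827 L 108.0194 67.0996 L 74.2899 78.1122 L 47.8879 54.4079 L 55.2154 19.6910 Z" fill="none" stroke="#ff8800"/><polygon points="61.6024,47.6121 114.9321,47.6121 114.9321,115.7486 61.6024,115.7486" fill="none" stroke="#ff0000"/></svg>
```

viewBox `0 0 154.6521 152.0040` with mm width/height → 1 unit = 1 mm. Flip: y_m = 152.0040 − y_svg.

**Shape 1** — `<path>` open polyline, stroke `#ff0000` → engrave (S327, F3330). Machine vertices: (52.7750,110.2935) → (137.3837,52.8589) → (15.6173,126.1540) → (139.2044,49.4878) → (113.9010,119.1455). Open path.

**Shape 2** — `<path>` regular polygon, stroke `#ff8800` → cut (S938, F1186). Machine vertices: (88.9449,143.3256) → (115.3469,119.6213) → (108.0194,84.9044) → (74.2899,73.8918) → (47.8879,97.5961) → (55.2154,132.3130) → (88.9449,143.3256). Closed: final G1 returns to the first vertex.

**Shape 3** — `<polygon>` rectangle, stroke `#ff0000` → engrave (S327, F3330). Machine vertices: (61.6024,104.3919) → (114.9321,104.3919) → (114.9321,36.2554) → (61.6024,36.2554) → (61.6024,104.3919). Closed: final G1 returns to the first vertex.

G21
G90
G00 X52.7750 Y110.2935
M3 S327
G1 X137.3837 Y52.8589 F3330
G1 X15.6173 Y126.1540 F3330
G1 X139.2044 Y49.4878 F3330
G1 X113.9010 Y119.1455 F3330
M5
G00 X88.9449 Y143.3256
M3 S938
G1 X115.3469 Y119.6213 F1186
G1 X108.0194 Y84.9044 F1186
G1 X74.2899 Y73.8918 F1186
G1 X47.8879 Y97.5961 F1186
G1 X55.2154 Y132.3130 F1186
G1 X88.9449 Y143.3256 F1186
M5
G00 X61.6024 Y104.3919
M3 S327
G1 X114.9321 Y104.3919 F3330
G1 X114.9321 Y36.2554 F3330
G1 X61.6024 Y36.2554 F3330
G1 X61.6024 Y104.3919 F3330
M5
G00 X0.0000 Y0.0000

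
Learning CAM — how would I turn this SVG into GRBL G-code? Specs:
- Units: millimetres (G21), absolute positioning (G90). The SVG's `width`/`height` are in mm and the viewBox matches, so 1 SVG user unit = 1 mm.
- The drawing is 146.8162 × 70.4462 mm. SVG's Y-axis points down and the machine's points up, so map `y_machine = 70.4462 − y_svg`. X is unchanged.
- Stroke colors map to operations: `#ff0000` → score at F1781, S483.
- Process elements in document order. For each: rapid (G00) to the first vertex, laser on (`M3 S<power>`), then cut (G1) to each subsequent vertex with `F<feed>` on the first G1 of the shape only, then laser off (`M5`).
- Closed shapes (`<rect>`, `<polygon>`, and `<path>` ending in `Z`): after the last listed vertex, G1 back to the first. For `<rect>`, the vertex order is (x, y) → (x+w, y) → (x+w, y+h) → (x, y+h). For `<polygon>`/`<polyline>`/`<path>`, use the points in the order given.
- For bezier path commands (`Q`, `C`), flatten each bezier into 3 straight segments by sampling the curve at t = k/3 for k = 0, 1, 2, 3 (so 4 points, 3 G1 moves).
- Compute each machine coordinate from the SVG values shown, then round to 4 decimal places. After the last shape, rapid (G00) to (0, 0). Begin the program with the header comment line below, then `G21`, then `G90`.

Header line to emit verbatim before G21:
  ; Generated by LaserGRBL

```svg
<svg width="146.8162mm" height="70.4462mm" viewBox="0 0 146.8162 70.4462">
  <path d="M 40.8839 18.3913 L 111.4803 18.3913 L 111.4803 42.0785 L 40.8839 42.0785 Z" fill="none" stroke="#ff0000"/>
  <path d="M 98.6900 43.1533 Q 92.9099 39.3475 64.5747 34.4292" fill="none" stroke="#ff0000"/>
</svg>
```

Since the viewBox matches the mm dimensions, user units are millimetres directly. The only transform is the Y-flip y_m = 70.4462 − y_svg.

Shape 1 is a rectangle drawn with `<path>`. Its stroke #ff0000 means score at S483, F1781. After flipping Y the toolpath is (40.8839,52.0549) → (111.4803,52.0549) → (111.4803,28.3677) → (40.8839,28.3677) → (40.8839,52.0549), returning to the start.

Shape 2 is a quadratic bezier drawn with `<path>`. Its stroke #ff0000 means score at S483, F1781. After flipping Y the toolpath is (98.6900,27.2929) → (92.3305,29.9537) → (80.9587,32.8617) → (64.5747,36.0170).

; Generated by LaserGRBL
G21
G90
G00 X40.8839 Y52.0549
M3 S483
G1 X111.4803 Y52.0549 F1781
G1 X111.4803 Y28.3677
G1 X40.8839 Y28.3677
G1 X40.8839 Y52.0549
M5
G00 X98.6900 Y27.2929
M3 S483
G1 X92.3305 Y29.9537 F1781
G1 X80.9587 Y32.8617
G1 X64.5747 Y36.0170
M5
G00 X0.0000 Y0.0000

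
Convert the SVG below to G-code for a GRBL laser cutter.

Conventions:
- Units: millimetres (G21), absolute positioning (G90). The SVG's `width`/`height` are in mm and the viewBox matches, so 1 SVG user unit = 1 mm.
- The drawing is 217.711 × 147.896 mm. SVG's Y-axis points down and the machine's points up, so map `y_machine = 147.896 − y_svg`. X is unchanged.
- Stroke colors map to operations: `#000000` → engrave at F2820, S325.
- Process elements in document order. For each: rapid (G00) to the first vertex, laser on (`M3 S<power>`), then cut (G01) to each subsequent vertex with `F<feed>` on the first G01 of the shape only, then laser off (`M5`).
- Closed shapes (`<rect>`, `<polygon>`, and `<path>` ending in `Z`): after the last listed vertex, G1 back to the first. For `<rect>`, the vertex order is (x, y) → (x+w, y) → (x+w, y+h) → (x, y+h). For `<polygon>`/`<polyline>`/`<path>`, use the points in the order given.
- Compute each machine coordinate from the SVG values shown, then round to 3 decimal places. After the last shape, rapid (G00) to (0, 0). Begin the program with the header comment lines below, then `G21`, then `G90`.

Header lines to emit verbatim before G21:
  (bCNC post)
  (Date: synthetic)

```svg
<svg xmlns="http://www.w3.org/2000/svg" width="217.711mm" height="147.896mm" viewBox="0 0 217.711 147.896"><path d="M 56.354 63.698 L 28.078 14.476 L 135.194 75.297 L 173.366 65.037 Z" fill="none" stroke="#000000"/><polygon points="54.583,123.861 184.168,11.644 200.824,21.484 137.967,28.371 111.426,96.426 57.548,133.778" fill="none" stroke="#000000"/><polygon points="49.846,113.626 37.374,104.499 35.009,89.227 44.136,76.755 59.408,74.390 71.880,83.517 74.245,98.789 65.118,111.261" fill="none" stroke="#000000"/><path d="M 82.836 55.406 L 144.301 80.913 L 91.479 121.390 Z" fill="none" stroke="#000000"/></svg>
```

viewBox `0 0 217.711 147.896` with mm width/height → 1 unit = 1 mm. Flip: y_m = 147.896 − y_svg.

**Shape 1** — `<path>` closed polygon, stroke `#000000` → engrave (S325, F2820). Machine vertices: (56.354,84.198) → (28.078,133.420) → (135.194,72.599) → (173.366,82.859) → (56.354,84.198). Closed: final G1 returns to the first vertex.

**Shape 2** — `<polygon>` closed polygon, stroke `#000000` → engrave (S325, F2820). Machine vertices: (54.583,24.035) → (184.168,136.252) → (200.824,126.412) → (137.967,119.525) → (111.426,51.470) → (57.548,14.118) → (54.583,24.035). Closed: final G1 returns to the first vertex.

**Shape 3** — `<polygon>` regular polygon, stroke `#000000` → engrave (S325, F2820). Machine vertices: (49.846,34.270) → (37.374,43.397) → (35.009,58.669) → (44.136,71.141) → (59.408,73.506) → (71.880,64.379) → (74.245,49.107) → (65.118,36.635) → (49.846,34.270). Closed: final G1 returns to the first vertex.

**Shape 4** — `<path>` regular polygon, stroke `#000000` → engrave (S325, F2820). Machine vertices: (82.836,92.490) → (144.301,66.983) → (91.479,26.506) → (82.836,92.490). Closed: final G1 returns to the first vertex.

(bCNC post)
(Date: synthetic)
G21
G90
G00 X56.354 Y84.198
M3 S325
G01 X28.078 Y133.420 F2820
G01 X135.194 Y72.599
G01 X173.366 Y82.859
G01 X56.354 Y84.198
M5
G00 X54.583 Y24.035
M3 S325
G01 X184.168 Y136.252 F2820
G01 X200.824 Y126.412
G01 X137.967 Y119.525
G01 X111.426 Y51.470
G01 X57.548 Y14.118
G01 X54.583 Y24.035
M5
G00 X49.846 Y34.270
M3 S325
G01 X37.374 Y43.397 F2820
G01 X35.009 Y58.669
G01 X44.136 Y71.141
G01 X59.408 Y73.506
G01 X71.880 Y64.379
G01 X74.245 Y49.107
G01 X65.118 Y36.635
G01 X49.846 Y34.270
M5
G00 X82.836 Y92.490
M3 S325
G01 X144.301 Y66.983 F2820
G01 X91.479 Y26.506
G01 X82.836 Y92.490
M5
G00 X0.000 Y0.000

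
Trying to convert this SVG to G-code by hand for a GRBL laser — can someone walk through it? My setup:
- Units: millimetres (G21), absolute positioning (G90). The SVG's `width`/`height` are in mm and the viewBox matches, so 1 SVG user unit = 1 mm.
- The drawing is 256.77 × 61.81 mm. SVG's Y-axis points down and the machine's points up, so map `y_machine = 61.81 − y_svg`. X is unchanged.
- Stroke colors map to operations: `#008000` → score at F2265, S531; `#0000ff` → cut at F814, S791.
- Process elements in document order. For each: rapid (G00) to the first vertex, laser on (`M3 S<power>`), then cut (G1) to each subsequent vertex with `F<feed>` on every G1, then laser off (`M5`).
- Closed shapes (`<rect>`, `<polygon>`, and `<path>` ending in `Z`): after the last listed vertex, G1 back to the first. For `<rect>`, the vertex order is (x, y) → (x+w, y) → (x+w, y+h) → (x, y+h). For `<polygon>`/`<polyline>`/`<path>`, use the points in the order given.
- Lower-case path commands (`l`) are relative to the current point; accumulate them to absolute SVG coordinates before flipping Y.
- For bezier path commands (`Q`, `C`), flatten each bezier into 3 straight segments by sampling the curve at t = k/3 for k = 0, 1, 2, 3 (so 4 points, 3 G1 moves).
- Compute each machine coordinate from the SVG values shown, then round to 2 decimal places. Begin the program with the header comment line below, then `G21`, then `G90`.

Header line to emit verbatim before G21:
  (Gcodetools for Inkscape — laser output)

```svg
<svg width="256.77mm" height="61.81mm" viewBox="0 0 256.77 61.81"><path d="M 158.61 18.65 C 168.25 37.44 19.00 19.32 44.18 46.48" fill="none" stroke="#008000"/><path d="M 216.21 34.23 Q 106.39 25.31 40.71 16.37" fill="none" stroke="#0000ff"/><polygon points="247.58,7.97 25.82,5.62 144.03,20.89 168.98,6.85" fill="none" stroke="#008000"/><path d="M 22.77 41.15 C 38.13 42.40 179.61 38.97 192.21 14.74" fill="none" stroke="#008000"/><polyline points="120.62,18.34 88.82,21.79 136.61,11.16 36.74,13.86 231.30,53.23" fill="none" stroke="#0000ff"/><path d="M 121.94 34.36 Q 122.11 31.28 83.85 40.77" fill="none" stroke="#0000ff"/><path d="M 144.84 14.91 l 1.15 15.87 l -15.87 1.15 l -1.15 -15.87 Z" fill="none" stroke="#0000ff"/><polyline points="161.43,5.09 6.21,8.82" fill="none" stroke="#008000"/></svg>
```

(Gcodetools for Inkscape — laser output)
G21
G90
G00 X158.61 Y43.16
M3 S531
G1 X127.63 Y33.63 F2265
G1 X64.80 Y30.44 F2265
G1 X44.18 Y15.33 F2265
M5
G00 X216.21 Y27.58
M3 S791
G1 X147.90 Y33.53 F814
G1 X89.40 Y39.48 F814
G1 X40.71 Y45.44 F814
M5
G00 X247.58 Y53.84
M3 S531
G1 X25.82 Y56.19 F2265
G1 X144.03 Y40.92 F2265
G1 X168.98 Y54.96 F2265
G1 X247.58 Y53.84 F2265
M5
G00 X22.77 Y20.66
M3 S531
G1 X70.73 Y21.57 F2265
G1 X146.09 Y29.18 F2265
G1 X192.21 Y47.07 F2265
M5
G00 X120.62 Y43.47
M3 S791
G1 X88.82 Y40.02 F814
G1 X136.61 Y50.65 F814
G1 X36.74 Y47.95 F814
G1 X231.30 Y8.58 F814
M5
G00 X121.94 Y27.45
M3 S791
G1 X117.78 Y28.11 F814
G1 X105.09 Y25.97 F814
G1 X83.85 Y21.04 F814
M5
G00 X144.84 Y46.90
M3 S791
G1 X145.99 Y31.03 F814
G1 X130.12 Y29.88 F814
G1 X128.97 Y45.75 F814
G1 X144.84 Y46.90 F814
M5
G00 X161.43 Y56.72
M3 S531
G1 X6.21 Y52.99 F2265
M5

1 u = 1 mm; y_m = 61.81 − y.

[1] `<path>` cubic bezier, #008000→score S531 F2265: (158.61,43.16) → (127.63,33.63) → (64.80,30.44) → (44.18,15.33)

[2] `<path>` quadratic bezier, #0000ff→cut S791 F814: (216.21,27.58) → (147.90,33.53) → (89.40,39.48) → (40.71,45.44)

[3] `<polygon>` closed polygon, #008000→score S531 F2265: (247.58,53.84) → (25.82,56.19) → (144.03,40.92) → (168.98,54.96) → (247.58,53.84) (closed)

[4] `<path>` cubic bezier, #008000→score S531 F2265: (22.77,20.66) → (70.73,21.57) → (146.09,29.18) → (192.21,47.07)

[5] `<polyline>` open polyline, #0000ff→cut S791 F814: (120.62,43.47) → (88.82,40.02) → (136.61,50.65) → (36.74,47.95) → (231.30,8.58)

[6] `<path>` quadratic bezier, #0000ff→cut S791 F814: (121.94,27.45) → (117.78,28.11) → (105.09,25.97) → (83.85,21.04)

[7] `<path>` regular polygon, #0000ff→cut S791 F814: (144.84,46.90) → (145.99,31.03) → (130.12,29.88) → (128.97,45.75) → (144.84,46.90) (closed)

[8] `<polyline>` line segment, #008000→score S531 F2265: (161.43,56.72) → (6.21,52.99)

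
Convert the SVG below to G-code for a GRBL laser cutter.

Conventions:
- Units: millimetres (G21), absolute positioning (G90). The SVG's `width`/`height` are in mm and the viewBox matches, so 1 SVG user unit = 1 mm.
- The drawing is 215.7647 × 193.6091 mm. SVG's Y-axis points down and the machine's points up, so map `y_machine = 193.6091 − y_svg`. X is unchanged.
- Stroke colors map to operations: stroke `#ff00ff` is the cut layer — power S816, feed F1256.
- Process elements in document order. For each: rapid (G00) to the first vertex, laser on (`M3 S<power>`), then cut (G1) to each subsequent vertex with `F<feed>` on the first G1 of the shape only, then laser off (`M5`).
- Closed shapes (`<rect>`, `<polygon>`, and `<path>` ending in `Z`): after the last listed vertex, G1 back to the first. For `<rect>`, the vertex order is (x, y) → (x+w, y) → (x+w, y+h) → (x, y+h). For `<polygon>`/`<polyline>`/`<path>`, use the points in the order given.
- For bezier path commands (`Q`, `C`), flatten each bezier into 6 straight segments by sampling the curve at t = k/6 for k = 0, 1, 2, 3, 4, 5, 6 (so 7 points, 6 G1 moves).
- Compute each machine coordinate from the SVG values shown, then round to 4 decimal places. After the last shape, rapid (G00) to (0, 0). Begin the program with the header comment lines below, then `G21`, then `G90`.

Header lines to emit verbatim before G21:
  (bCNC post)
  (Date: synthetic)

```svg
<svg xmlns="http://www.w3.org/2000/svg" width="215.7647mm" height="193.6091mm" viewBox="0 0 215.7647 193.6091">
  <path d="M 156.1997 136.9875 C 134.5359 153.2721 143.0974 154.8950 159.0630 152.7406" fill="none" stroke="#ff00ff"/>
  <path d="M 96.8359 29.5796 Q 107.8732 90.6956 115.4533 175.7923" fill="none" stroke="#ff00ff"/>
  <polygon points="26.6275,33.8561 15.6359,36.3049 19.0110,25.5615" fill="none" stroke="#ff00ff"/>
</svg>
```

(bCNC post)
(Date: synthetic)
G21
G90
G00 X156.1997 Y56.6216
M3 S816
G1 X147.7809 Y49.6507 F1256
G1 X143.7658 Y44.8211
G1 X143.5203 Y41.8304
G1 X146.4107 Y40.3763
G1 X151.8029 Y40.1565
G1 X159.0630 Y40.8685
M5
G00 X96.8359 Y164.0295
M3 S816
G1 X100.4190 Y142.9914 F1256
G1 X103.8100 Y120.6210
G1 X107.0089 Y96.9183
G1 X110.0158 Y71.8834
G1 X112.8306 Y45.5162
G1 X115.4533 Y17.8168
M5
G00 X26.6275 Y159.7530
M3 S816
G1 X15.6359 Y157.3042 F1256
G1 X19.0110 Y168.0476
G1 X26.6275 Y159.7530
M5
G00 X0.0000 Y0.0000

viewBox `0 0 215.7647 193.6091` with mm width/height → 1 unit = 1 mm. Flip: y_m = 193.6091 − y_svg.

**Shape 1** — `<path>` cubic bezier, stroke `#ff00ff` → cut (S816, F1256). Control points (SVG): P0=(156.1997,136.9875), P1=(134.5359,153.2721), P2=(143.0974,154.8950), P3=(159.0630,152.7406); sampled at t=k/6. Machine vertices: (156.1997,56.6216) → (147.7809,49.6507) → (143.7658,44.8211) → (143.5203,41.8304) → (146.4107,40.3763) → (151.8029,40.1565) → (159.0630,40.8685). Open path.

**Shape 2** — `<path>` quadratic bezier, stroke `#ff00ff` → cut (S816, F1256). Control points (SVG): P0=(96.8359,29.5796), P1=(107.8732,90.6956), P2=(115.4533,175.7923); sampled at t=k/6. Machine vertices: (96.8359,164.0295) → (100.4190,142.9914) → (103.8100,120.6210) → (107.0089,96.9183) → (110.0158,71.8834) → (112.8306,45.5162) → (115.4533,17.8168). Open path.

**Shape 3** — `<polygon>` regular polygon, stroke `#ff00ff` → cut (S816, F1256). Machine vertices: (26.6275,159.7530) → (15.6359,157.3042) → (19.0110,168.0476) → (26.6275,159.7530). Closed: final G1 returns to the first vertex.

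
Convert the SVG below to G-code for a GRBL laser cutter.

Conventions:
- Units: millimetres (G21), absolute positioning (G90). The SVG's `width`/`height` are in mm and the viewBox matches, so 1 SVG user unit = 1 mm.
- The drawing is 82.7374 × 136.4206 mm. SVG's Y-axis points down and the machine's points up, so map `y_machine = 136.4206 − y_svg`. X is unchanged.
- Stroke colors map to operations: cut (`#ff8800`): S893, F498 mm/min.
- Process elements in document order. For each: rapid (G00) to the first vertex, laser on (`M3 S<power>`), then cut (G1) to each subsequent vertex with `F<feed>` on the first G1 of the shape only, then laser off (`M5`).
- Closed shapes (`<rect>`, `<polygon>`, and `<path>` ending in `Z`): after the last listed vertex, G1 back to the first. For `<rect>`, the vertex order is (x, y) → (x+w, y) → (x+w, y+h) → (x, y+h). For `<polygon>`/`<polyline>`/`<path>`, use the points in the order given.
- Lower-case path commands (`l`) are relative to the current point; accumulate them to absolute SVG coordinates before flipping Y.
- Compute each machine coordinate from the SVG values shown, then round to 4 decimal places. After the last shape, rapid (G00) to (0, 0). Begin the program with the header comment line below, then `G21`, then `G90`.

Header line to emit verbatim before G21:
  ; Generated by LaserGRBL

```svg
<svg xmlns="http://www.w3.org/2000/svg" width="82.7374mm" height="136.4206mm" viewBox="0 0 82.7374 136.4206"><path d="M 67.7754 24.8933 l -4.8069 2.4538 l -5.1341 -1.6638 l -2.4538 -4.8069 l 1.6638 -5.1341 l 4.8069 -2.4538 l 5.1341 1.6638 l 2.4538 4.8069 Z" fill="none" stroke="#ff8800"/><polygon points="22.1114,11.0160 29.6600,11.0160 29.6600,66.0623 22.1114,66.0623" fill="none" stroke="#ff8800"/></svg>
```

; Generated by LaserGRBL
G21
G90
G00 X67.7754 Y111.5273
M3 S893
G1 X62.9685 Y109.0735 F498
G1 X57.8344 Y110.7373
G1 X55.3806 Y115.5442
G1 X57.0444 Y120.6783
G1 X61.8513 Y123.1321
G1 X66.9854 Y121.4683
G1 X69.4392 Y116.6614
G1 X67.7754 Y111.5273
M5
G00 X22.1114 Y125.4046
M3 S893
G1 X29.6600 Y125.4046 F498
G1 X29.6600 Y70.3583
G1 X22.1114 Y70.3583
G1 X22.1114 Y125.4046
M5
G00 X0.0000 Y0.0000

viewBox `0 0 82.7374 136.4206` with mm width/height → 1 unit = 1 mm. Flip: y_m = 136.4206 − y_svg.

**Shape 1** — `<path>` regular polygon, stroke `#ff8800` → cut (S893, F498). Machine vertices: (67.7754,111.5273) → (62.9685,109.0735) → (57.8344,110.7373) → (55.3806,115.5442) → (57.0444,120.6783) → (61.8513,123.1321) → (66.9854,121.4683) → (69.4392,116.6614) → (67.7754,111.5273). Closed: final G1 returns to the first vertex.

**Shape 2** — `<polygon>` rectangle, stroke `#ff8800` → cut (S893, F498). Machine vertices: (22.1114,125.4046) → (29.6600,125.4046) → (29.6600,70.3583) → (22.1114,70.3583) → (22.1114,125.4046). Closed: final G1 returns to the first vertex.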